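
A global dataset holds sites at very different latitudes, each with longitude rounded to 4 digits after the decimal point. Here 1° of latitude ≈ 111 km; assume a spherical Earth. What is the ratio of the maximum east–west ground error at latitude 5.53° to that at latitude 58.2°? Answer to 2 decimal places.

Rounding to 4 decimal places leaves the longitude within ±5e-05° of the true value.
Error at 5.53° = 5e-05° × 111000 × cos 5.53° ≈ 5.55 × 0.9953 = 5.5242 m.
Error at 58.2° = 5e-05° × 111000 × cos 58.2° ≈ 5.55 × 0.5270 = 2.9246 m.
The ratio reduces to cos 5.53° / cos 58.2° = 0.9953/0.5270 ≈ 1.8889.

1.89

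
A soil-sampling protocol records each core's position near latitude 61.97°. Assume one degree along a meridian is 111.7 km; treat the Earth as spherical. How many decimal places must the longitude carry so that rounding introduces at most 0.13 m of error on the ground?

At 61.97° one degree of longitude covers 111700 × cos 61.97° ≈ 111700 × 0.4699 ≈ 52491.6 m.
Rounding to N decimal places gives at most 0.5 × 10⁻ᴺ degrees of error, i.e. 0.5 × 10⁻ᴺ × 52491.6 m.
Setting 26245.8 × 10⁻ᴺ ≤ 0.13 gives 10ᴺ ≥ 2.019e+05, i.e. N ≥ 5.31.
N = 5 would give 0.262 m (too coarse); N = 6 gives 0.0262 m ≤ 0.13 m.

6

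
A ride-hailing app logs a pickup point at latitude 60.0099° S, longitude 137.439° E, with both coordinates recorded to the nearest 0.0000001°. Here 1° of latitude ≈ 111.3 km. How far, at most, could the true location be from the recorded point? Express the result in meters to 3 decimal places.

Rounding to 7 decimal places leaves each coordinate within ±5e-08° of the true value.
N–S: 5e-08° × 111300 m/° = 0.005565 m.
E–W at 60.0099°: 5e-08° × 111300 × cos 60.0099° = 5e-08 × 111300 × 0.4999 ≈ 0.00278167 m.
The two errors are perpendicular, so the maximum displacement is √(0.005565² + 0.00278167²) ≈ 0.00622149 m.

0.006 meters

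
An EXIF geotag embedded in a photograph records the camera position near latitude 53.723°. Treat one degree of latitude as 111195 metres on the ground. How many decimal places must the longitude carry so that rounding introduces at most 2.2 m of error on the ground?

At 53.723° one degree of longitude covers 111195 × cos 53.723° ≈ 111195 × 0.5917 ≈ 65792.9 m.
N decimal places → at most half a unit in the last place, 0.5 × 10⁻ᴺ° = 65792.9/2 × 10⁻ᴺ m.
Need 0.5 × 65792.9 × 10⁻ᴺ ≤ 2.2 → 10⁻ᴺ ≤ 6.688e-05, so N ≥ 4.17.
So 5 decimal places suffice (0.329 m); 4 would allow up to 3.29 m.

5 decimal places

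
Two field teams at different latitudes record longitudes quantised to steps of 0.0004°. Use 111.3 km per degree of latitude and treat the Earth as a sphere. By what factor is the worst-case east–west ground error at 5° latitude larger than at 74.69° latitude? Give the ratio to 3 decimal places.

With a 0.0004° grid the true value lies within half a step, ±0.0004°/2 = ±0.0002°, of the stored one.
Error at 5° = 0.0002° × 111300 × cos 5° ≈ 22.26 × 0.9962 = 22.175 m.
Error at 74.69° = 0.0002° × 111300 × cos 74.69° ≈ 22.26 × 0.2640 = 5.8776 m.
The ratio reduces to cos 5° / cos 74.69° = 0.9962/0.2640 ≈ 3.7729.

3.773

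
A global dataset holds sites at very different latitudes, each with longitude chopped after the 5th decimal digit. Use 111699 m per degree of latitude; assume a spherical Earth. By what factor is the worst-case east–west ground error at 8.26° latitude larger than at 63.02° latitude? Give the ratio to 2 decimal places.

Truncating at 5 decimal places can drop up to a full unit in the last place, so the longitude may be off by as much as 1e-05°.
At 8.26°: 1e-05° × 111699 × cos 8.26° = 1e-05 × 111699 × 0.9896 ≈ 1.1054 m.
Error at 63.02° = 1e-05° × 111699 × cos 63.02° ≈ 1.117 × 0.4537 = 0.50676 m.
Ratio: 1.1054 / 0.50676 = cos 8.26° / cos 63.02° ≈ 2.1813.

2.18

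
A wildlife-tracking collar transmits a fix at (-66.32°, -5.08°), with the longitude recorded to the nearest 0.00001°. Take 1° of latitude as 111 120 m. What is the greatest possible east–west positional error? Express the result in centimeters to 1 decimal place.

Rounding to 5 decimal places leaves the longitude within ±5e-06° of the true value.
One degree of longitude at 66.32° is 111120 × cos 66.32° ≈ 111120 × 0.4016 = 44628.9 m.
So at most 5e-06° × 44628.9 ≈ 0.223145 m east–west.
That is 0.223145 m = 22.314 cm.

22.3 centimeters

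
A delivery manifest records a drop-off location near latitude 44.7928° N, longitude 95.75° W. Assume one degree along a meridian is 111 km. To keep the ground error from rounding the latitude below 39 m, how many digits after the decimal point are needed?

One degree of latitude covers 111000 m.
N decimal places → at most half a unit in the last place, 0.5 × 10⁻ᴺ° = 111000/2 × 10⁻ᴺ m.
Setting 55500 × 10⁻ᴺ ≤ 39 gives 10ᴺ ≥ 1423, i.e. N ≥ 3.15.
At 3 places the error can reach 55.5 m, but 4 places keeps it to 5.55 m.

4 decimal places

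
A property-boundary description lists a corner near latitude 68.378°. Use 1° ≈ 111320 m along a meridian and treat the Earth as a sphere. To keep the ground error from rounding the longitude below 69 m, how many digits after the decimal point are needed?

3

At 68.378° one degree of longitude covers 111320 × cos 68.378° ≈ 111320 × 0.3685 ≈ 41019.4 m.
With N decimal places the half-ulp bound is 0.5·10⁻ᴺ°, or 0.5·10⁻ᴺ × 41019.4 m on the ground.
Setting 20509.7 × 10⁻ᴺ ≤ 69 gives 10ᴺ ≥ 297.2, i.e. N ≥ 2.47.
At 2 places the error can reach 205 m, but 3 places keeps it to 20.5 m.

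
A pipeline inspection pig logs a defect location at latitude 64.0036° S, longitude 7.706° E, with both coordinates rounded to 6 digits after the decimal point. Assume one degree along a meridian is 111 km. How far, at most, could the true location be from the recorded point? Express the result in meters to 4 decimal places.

Rounding to 6 decimal places leaves each coordinate within ±5e-07° of the true value.
North–south component: 5e-07° × 111000 = 0.0555 m.
East–west component at 64.0036°: 5e-07° × 111000 × cos 64.0036° ≈ 5e-07 × 48652.9 ≈ 0.0243265 m.
The two errors are perpendicular, so the maximum displacement is √(0.0555² + 0.0243265²) ≈ 0.0605973 m.

0.0606 meters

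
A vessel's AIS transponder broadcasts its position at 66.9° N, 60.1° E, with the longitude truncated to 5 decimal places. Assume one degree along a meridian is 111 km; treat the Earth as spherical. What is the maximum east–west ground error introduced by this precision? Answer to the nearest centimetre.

Truncating at 5 decimal places can drop up to a full unit in the last place, so the longitude may be off by as much as 1e-05°.
Parallels shrink by cos φ, so at 66.9° a degree of longitude is 111000 × 0.3923 ≈ 43549.4 m.
Maximum E–W displacement: 1e-05 × 43549.4 = 0.435494 m.
That is 0.435494 m = 43.549 cm.

44 centimetres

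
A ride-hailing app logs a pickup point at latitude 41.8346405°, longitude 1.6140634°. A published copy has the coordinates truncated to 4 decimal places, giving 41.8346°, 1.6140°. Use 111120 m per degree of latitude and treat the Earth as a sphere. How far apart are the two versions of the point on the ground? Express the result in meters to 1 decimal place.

6.9 meters

Δlat = 41.8346405 − 41.8346 = +0.0000405°; Δlon = 1.6140634 − 1.6140 = +0.0000634°.
North–south shift: 0.0000405 × 111120 = 4.50036 m.
East–west at this latitude: 0.0000634° × 111120 × cos 41.8346° ≈ 0.0000634 × 82792.6 = 5.24905 m.
Combined displacement = (4.50036² + 5.24905²)^½ ≈ 6.91417 m.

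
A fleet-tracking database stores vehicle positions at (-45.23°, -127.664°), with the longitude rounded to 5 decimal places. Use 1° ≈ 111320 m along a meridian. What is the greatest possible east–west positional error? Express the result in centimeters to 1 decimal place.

Rounding to 5 decimal places leaves the longitude within ±5e-06° of the true value.
At latitude 45.23° a degree of longitude spans 111320 m × cos 45.23° = 111320 × 0.7043 ≈ 78398.5 m.
Maximum E–W displacement: 5e-06 × 78398.5 = 0.391993 m.
That is 0.391993 m = 39.199 cm.

39.2 centimeters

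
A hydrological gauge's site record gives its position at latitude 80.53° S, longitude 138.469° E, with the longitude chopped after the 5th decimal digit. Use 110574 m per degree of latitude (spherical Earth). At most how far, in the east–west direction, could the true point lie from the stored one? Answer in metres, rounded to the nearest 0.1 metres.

Truncating at 5 decimal places can drop up to a full unit in the last place, so the longitude may be off by as much as 1e-05°.
At latitude 80.53° a degree of longitude spans 110574 m × cos 80.53° = 110574 × 0.1645 ≈ 18192.9 m.
East–west error: 1e-05° × 18192.9 m/° ≈ 0.181929 m.

0.2 metres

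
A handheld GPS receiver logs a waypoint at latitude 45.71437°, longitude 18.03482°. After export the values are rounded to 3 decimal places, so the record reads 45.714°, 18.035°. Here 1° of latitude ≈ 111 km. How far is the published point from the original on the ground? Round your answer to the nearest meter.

Δlat = 45.71437 − 45.714 = +0.00037°; Δlon = 18.03482 − 18.035 = -0.00018°.
N–S: 0.00037° × 111000 m/° = 41.07 m.
East–west at this latitude: -0.00018° × 111000 × cos 45.714° ≈ -0.00018 × 77504.7 = -13.9508 m.
Combined displacement = (41.07² + 13.9508²)^½ ≈ 43.3748 m.

43 meters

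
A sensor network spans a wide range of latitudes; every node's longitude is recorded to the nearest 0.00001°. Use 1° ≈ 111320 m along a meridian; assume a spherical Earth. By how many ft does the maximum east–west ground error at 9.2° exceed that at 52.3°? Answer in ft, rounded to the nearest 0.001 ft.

0.686 ft

Rounding to 5 decimal places leaves the longitude within ±5e-06° of the true value.
At 9.2°: 5e-06° × 111320 × cos 9.2° = 5e-06 × 111320 × 0.9871 ≈ 0.54944 m.
Error at 52.3° = 5e-06° × 111320 × cos 52.3° ≈ 0.5566 × 0.6115 = 0.34038 m.
Difference: 0.54944 − 0.34038 = 0.20906 m.
Converting: 0.209064 m × 3.2808 ft/m ≈ 0.68591 ft.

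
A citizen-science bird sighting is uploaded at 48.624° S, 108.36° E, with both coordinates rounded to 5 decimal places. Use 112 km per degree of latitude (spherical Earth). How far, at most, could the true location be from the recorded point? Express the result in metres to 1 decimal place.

0.7 metres

Rounding to 5 decimal places leaves each coordinate within ±5e-06° of the true value.
Latitude error → 5e-06 × 112000 = 0.56 m along the meridian.
Longitude error → 5e-06 × 112000 × cos 48.624° = 5e-06 × 112000 × 0.6610 ≈ 0.370159 m.
Combining orthogonally: (0.56² + 0.370159²)^½ ≈ 0.67128 m.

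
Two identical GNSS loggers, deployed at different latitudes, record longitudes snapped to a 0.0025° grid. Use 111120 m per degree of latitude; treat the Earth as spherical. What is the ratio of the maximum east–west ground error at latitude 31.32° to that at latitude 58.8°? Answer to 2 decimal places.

With a 0.0025° grid the true value lies within half a step, ±0.0025°/2 = ±0.00125°, of the stored one.
Error at 31.32° = 0.00125° × 111120 × cos 31.32° ≈ 138.9 × 0.8543 = 118.66 m.
At 58.8°: 0.00125° × 111120 × cos 58.8° = 0.00125 × 111120 × 0.5180 ≈ 71.954 m.
The ratio reduces to cos 31.32° / cos 58.8° = 0.8543/0.5180 ≈ 1.6491.

1.65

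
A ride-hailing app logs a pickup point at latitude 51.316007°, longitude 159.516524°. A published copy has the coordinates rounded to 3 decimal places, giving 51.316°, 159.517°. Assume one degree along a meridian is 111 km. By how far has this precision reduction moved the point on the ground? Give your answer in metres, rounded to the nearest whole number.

33 metres

Δlat = 51.316007 − 51.316 = +0.000007°; Δlon = 159.516524 − 159.517 = -0.000476°.
N–S: 0.000007° × 111000 m/° = 0.777 m.
East–west at this latitude: -0.000476° × 111000 × cos 51.316° ≈ -0.000476 × 69377.7 = -33.0238 m.
Distance: √(0.777² + 33.0238²) ≈ 33.0329 m.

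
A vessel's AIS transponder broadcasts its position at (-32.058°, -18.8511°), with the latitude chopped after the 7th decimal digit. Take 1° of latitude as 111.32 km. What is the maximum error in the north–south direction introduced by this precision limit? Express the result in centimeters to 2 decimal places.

1.11 centimeters

Truncating at 7 decimal places can drop up to a full unit in the last place, so the latitude may be off by as much as 1e-07°.
North–south distance: 1e-07° × 111320 m/° = 0.011132 m.
That is 0.011132 m = 1.1132 cm.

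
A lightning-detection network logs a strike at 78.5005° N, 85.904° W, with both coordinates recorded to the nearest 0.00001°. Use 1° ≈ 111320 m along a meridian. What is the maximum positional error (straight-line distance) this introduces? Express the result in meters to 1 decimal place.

0.6 meters

Rounding to 5 decimal places leaves each coordinate within ±5e-06° of the true value.
N–S: 5e-06° × 111320 m/° = 0.5566 m.
E–W at 78.5005°: 5e-06° × 111320 × cos 78.5005° = 5e-06 × 111320 × 0.1994 ≈ 0.110963 m.
Worst case both components are at the extreme and orthogonal: √(0.5566² + 0.110963²) ≈ 0.567553 m.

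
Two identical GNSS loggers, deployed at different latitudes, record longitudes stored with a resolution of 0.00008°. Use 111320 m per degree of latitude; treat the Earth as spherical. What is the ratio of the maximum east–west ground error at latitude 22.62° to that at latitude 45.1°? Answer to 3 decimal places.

1.308

With a 0.00008° grid the true value lies within half a step, ±0.00008°/2 = ±4e-05°, of the stored one.
At 22.62°: 4e-05° × 111320 × cos 22.62° = 4e-05 × 111320 × 0.9231 ≈ 4.1103 m.
At 45.1°: 4e-05° × 111320 × cos 45.1° = 4e-05 × 111320 × 0.7059 ≈ 3.1431 m.
Ratio: 4.1103 / 3.1431 = cos 22.62° / cos 45.1° ≈ 1.3077.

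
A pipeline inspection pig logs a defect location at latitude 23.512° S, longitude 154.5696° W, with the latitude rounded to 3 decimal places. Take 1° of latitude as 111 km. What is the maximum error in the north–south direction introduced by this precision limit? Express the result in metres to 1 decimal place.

55.5 metres

Rounding to 3 decimal places leaves the latitude within ±0.0005° of the true value.
North–south distance: 0.0005° × 111000 m/° = 55.5 m.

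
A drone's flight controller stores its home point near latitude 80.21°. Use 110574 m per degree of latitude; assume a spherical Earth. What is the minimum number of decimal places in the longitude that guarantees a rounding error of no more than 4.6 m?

4

At 80.21° one degree of longitude covers 110574 × cos 80.21° ≈ 110574 × 0.1700 ≈ 18801.7 m.
Rounding to N decimal places gives at most 0.5 × 10⁻ᴺ degrees of error, i.e. 0.5 × 10⁻ᴺ × 18801.7 m.
Setting 9400.86 × 10⁻ᴺ ≤ 4.6 gives 10ᴺ ≥ 2044, i.e. N ≥ 3.31.
So 4 decimal places suffice (0.94 m); 3 would allow up to 9.4 m.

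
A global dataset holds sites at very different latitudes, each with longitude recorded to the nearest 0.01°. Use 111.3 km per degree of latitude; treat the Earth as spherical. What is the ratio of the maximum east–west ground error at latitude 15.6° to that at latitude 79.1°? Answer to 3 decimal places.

Rounding to 2 decimal places leaves the longitude within ±0.005° of the true value.
Error at 15.6° = 0.005° × 111300 × cos 15.6° ≈ 556.5 × 0.9632 = 536 m.
Error at 79.1° = 0.005° × 111300 × cos 79.1° ≈ 556.5 × 0.1891 = 105.23 m.
Ratio: 536 / 105.23 = cos 15.6° / cos 79.1° ≈ 5.0935.

5.094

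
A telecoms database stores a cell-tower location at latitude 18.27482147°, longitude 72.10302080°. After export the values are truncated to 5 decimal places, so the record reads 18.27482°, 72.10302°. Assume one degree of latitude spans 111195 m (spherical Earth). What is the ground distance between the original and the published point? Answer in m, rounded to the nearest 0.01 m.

Δlat = 18.27482147 − 18.27482 = +0.00000147°; Δlon = 72.10302080 − 72.10302 = +0.00000080°.
N–S: 0.00000147° × 111195 m/° = 0.163457 m.
East–west at this latitude: 0.00000080° × 111195 × cos 18.2748° ≈ 0.00000080 × 105587 = 0.0844694 m.
Distance: √(0.163457² + 0.0844694²) ≈ 0.183992 m.

0.18 m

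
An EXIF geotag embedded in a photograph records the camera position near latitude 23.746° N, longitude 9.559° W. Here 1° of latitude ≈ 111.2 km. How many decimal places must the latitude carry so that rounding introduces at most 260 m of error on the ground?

3

One degree of latitude covers 111200 m.
With N decimal places the half-ulp bound is 0.5·10⁻ᴺ°, or 0.5·10⁻ᴺ × 111200 m on the ground.
Need 0.5 × 111200 × 10⁻ᴺ ≤ 260 → 10⁻ᴺ ≤ 4.676e-03, so N ≥ 2.33.
So 3 decimal places suffice (55.6 m); 2 would allow up to 556 m.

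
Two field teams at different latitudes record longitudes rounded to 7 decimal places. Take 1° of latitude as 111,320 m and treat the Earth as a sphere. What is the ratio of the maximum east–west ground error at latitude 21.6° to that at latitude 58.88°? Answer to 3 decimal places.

1.799

Rounding to 7 decimal places leaves the longitude within ±5e-08° of the true value.
Error at 21.6° = 5e-08° × 111320 × cos 21.6° ≈ 0.005566 × 0.9298 = 0.0051751 m.
Error at 58.88° = 5e-08° × 111320 × cos 58.88° ≈ 0.005566 × 0.5168 = 0.0028767 m.
The ratio reduces to cos 21.6° / cos 58.88° = 0.9298/0.5168 ≈ 1.7990.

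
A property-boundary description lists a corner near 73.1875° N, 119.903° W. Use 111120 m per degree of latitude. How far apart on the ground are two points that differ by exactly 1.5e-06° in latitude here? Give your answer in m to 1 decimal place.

1.5e-06° × 111120 m/° = 0.16668 m.

0.2 m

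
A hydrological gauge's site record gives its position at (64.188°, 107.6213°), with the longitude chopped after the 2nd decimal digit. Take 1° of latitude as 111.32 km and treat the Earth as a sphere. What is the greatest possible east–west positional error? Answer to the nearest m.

Truncating at 2 decimal places can drop up to a full unit in the last place, so the longitude may be off by as much as 0.01°.
At latitude 64.188° a degree of longitude spans 111320 m × cos 64.188° = 111320 × 0.4354 ≈ 48470.9 m.
So at most 0.01° × 48470.9 ≈ 484.709 m east–west.

485 m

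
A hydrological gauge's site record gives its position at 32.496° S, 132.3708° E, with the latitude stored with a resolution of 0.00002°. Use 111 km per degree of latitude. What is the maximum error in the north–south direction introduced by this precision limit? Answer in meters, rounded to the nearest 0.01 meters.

1.11 meters

With a 0.00002° grid the true value lies within half a step, ±0.00002°/2 = ±1e-05°, of the stored one.
So the N–S error is at most 1e-05 × 111000 = 1.11 m.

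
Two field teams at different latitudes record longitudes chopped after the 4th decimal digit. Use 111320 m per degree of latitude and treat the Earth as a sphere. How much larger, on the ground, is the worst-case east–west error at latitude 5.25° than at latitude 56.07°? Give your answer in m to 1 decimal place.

Truncating at 4 decimal places can drop up to a full unit in the last place, so the longitude may be off by as much as 0.0001°.
At 5.25°: 0.0001° × 111320 × cos 5.25° = 0.0001 × 111320 × 0.9958 ≈ 11.085 m.
Error at 56.07° = 0.0001° × 111320 × cos 56.07° ≈ 11.132 × 0.5582 = 6.2137 m.
Difference: 11.085 − 6.2137 = 4.8716 m.

4.9 m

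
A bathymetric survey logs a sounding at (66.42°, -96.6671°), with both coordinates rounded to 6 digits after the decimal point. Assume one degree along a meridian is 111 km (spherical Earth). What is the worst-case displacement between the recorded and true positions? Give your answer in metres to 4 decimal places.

Rounding to 6 decimal places leaves each coordinate within ±5e-07° of the true value.
North–south component: 5e-07° × 111000 = 0.0555 m.
Longitude error → 5e-07 × 111000 × cos 66.42° = 5e-07 × 111000 × 0.4000 ≈ 0.0222016 m.
Worst case both components are at the extreme and orthogonal: √(0.0555² + 0.0222016²) ≈ 0.0597759 m.

0.0598 metres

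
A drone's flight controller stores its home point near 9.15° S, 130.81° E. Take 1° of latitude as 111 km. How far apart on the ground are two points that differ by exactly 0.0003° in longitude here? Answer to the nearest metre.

One degree of longitude here spans 111000 × cos 9.15° = 111000 × 0.9873 ≈ 109588 m; 0.0003° of that is 32.8763 m.

33 metres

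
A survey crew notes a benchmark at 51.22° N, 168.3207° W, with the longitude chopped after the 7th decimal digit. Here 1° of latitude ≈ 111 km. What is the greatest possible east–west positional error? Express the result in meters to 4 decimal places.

0.0070 meters

Truncating at 7 decimal places can drop up to a full unit in the last place, so the longitude may be off by as much as 1e-07°.
Parallels shrink by cos φ, so at 51.22° a degree of longitude is 111000 × 0.6263 ≈ 69522.8 m.
Maximum E–W displacement: 1e-07 × 69522.8 = 0.00695228 m.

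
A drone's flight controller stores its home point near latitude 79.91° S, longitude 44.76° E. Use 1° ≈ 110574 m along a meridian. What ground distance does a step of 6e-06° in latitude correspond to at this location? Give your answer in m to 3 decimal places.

6e-06° × 110574 m/° = 0.663444 m.

0.663 m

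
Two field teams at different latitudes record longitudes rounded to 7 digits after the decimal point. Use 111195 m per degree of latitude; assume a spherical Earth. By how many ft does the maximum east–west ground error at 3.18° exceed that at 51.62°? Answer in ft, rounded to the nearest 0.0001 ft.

Rounding to 7 decimal places leaves the longitude within ±5e-08° of the true value.
At 3.18°: 5e-08° × 111195 × cos 3.18° = 5e-08 × 111195 × 0.9985 ≈ 0.0055512 m.
Error at 51.62° = 5e-08° × 111195 × cos 51.62° ≈ 0.0055597 × 0.6209 = 0.0034519 m.
Difference: 0.0055512 − 0.0034519 = 0.0020993 m.
Converting: 0.00209928 m × 3.2808 ft/m ≈ 0.0068874 ft.

0.0069 ft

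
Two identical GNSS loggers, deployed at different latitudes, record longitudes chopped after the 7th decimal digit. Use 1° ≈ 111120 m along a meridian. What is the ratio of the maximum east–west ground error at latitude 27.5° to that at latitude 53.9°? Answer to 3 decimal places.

1.505

Truncating at 7 decimal places can drop up to a full unit in the last place, so the longitude may be off by as much as 1e-07°.
At 27.5°: 1e-07° × 111120 × cos 27.5° = 1e-07 × 111120 × 0.8870 ≈ 0.0098565 m.
At 53.9°: 1e-07° × 111120 × cos 53.9° = 1e-07 × 111120 × 0.5892 ≈ 0.0065471 m.
The ratio reduces to cos 27.5° / cos 53.9° = 0.8870/0.5892 ≈ 1.5055.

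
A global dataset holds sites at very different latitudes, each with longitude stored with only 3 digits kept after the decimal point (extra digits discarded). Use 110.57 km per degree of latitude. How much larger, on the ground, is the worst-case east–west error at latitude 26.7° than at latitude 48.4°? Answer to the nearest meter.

Truncating at 3 decimal places can drop up to a full unit in the last place, so the longitude may be off by as much as 0.001°.
At 26.7°: 0.001° × 110570 × cos 26.7° = 0.001 × 110570 × 0.8934 ≈ 98.78 m.
At 48.4°: 0.001° × 110570 × cos 48.4° = 0.001 × 110570 × 0.6639 ≈ 73.41 m.
Difference: 98.78 − 73.41 = 25.37 m.

25 meters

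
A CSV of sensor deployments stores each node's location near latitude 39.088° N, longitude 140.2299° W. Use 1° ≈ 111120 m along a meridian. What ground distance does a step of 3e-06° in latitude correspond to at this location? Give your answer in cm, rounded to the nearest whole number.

33 cm

Along a meridian 3e-06° is 3e-06 × 111120 = 0.33336 m.
That is 0.33336 m = 33.336 cm.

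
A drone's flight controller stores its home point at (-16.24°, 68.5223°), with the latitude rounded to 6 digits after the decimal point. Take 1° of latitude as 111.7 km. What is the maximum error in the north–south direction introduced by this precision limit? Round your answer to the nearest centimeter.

6 centimeters

Rounding to 6 decimal places leaves the latitude within ±5e-07° of the true value.
Along the meridian that is 5e-07° × 111700 m/° = 0.05585 m.
That is 0.05585 m = 5.585 cm.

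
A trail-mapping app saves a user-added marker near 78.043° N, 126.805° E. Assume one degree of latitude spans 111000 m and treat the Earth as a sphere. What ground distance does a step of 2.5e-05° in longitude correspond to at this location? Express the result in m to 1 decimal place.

At 78.043° a degree of longitude is 111000 × cos 78.043° ≈ 22996.7 m, so 2.5e-05° corresponds to 0.574918 m.

0.6 m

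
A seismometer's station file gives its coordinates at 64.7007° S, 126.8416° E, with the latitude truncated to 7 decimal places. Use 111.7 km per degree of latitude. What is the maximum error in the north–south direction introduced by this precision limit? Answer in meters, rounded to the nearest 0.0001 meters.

0.0112 meters

Truncating at 7 decimal places can drop up to a full unit in the last place, so the latitude may be off by as much as 1e-07°.
North–south distance: 1e-07° × 111700 m/° = 0.01117 m.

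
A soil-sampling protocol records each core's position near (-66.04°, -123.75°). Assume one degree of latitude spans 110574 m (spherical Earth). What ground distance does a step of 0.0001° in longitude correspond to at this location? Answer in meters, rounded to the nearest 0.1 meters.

4.5 meters

At 66.04° a degree of longitude is 110574 × cos 66.04° ≈ 44904 m, so 0.0001° corresponds to 4.4904 m.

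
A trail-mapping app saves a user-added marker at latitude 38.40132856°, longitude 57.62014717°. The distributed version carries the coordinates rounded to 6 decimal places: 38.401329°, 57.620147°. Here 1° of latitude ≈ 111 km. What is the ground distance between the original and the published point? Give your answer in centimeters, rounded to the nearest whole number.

Δlat = 38.40132856 − 38.401329 = -0.00000044°; Δlon = 57.62014717 − 57.620147 = +0.00000017°.
North–south shift: -0.00000044 × 111000 = -0.04884 m.
E–W at 38.4013°: 0.00000017° × 111000 × cos 38.4013° = 0.00000017 × 111000 × 0.7837 ≈ 0.014788 m.
Hypotenuse of the two orthogonal shifts: √(0.04884² + 0.014788²) = 0.0510297 m.
That is 0.0510297 m = 5.103 cm.

5 centimeters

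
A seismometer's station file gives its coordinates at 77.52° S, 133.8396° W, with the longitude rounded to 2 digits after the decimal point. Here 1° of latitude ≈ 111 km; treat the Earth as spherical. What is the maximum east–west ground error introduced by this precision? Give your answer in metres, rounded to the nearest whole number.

120 metres

Rounding to 2 decimal places leaves the longitude within ±0.005° of the true value.
At latitude 77.52° a degree of longitude spans 111000 m × cos 77.52° = 111000 × 0.2161 ≈ 23987 m.
So at most 0.005° × 23987 ≈ 119.935 m east–west.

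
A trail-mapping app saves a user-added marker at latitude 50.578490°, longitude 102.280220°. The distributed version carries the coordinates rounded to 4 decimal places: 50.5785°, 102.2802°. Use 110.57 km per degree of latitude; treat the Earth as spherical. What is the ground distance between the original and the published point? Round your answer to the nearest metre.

2 metres

Δlat = 50.578490 − 50.5785 = -0.000010°; Δlon = 102.280220 − 102.2802 = +0.000020°.
North–south shift: -0.000010 × 110570 = -1.1057 m.
E–W at 50.5785°: 0.000020° × 110570 × cos 50.5785° = 0.000020 × 110570 × 0.6350 ≈ 1.40428 m.
Hypotenuse of the two orthogonal shifts: √(1.1057² + 1.40428²) = 1.78734 m.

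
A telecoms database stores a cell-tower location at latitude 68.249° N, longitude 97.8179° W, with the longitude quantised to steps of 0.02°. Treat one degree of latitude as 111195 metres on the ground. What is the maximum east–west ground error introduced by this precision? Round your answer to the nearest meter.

412 meters

With a 0.02° grid the true value lies within half a step, ±0.02°/2 = ±0.01°, of the stored one.
Parallels shrink by cos φ, so at 68.249° a degree of longitude is 111195 × 0.3706 ≈ 41205.9 m.
East–west error: 0.01° × 41205.9 m/° ≈ 412.059 m.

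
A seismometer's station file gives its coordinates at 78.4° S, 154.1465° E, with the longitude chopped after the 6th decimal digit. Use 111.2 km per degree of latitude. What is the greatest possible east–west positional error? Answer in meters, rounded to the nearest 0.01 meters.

Truncating at 6 decimal places can drop up to a full unit in the last place, so the longitude may be off by as much as 1e-06°.
At latitude 78.4° a degree of longitude spans 111200 m × cos 78.4° = 111200 × 0.2011 ≈ 22359.9 m.
So at most 1e-06° × 22359.9 ≈ 0.0223599 m east–west.

0.02 meters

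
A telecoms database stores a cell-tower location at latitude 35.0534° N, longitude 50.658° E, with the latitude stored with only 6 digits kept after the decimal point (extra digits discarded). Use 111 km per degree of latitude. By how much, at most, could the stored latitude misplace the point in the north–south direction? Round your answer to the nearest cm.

Truncating at 6 decimal places can drop up to a full unit in the last place, so the latitude may be off by as much as 1e-06°.
Along the meridian that is 1e-06° × 111000 m/° = 0.111 m.
That is 0.111 m = 11.1 cm.

11 cm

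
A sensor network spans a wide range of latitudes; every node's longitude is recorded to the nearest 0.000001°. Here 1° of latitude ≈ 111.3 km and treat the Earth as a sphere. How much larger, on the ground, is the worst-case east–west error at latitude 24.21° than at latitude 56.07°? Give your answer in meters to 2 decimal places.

Rounding to 6 decimal places leaves the longitude within ±5e-07° of the true value.
At 24.21°: 5e-07° × 111300 × cos 24.21° = 5e-07 × 111300 × 0.9120 ≈ 0.050756 m.
At 56.07°: 5e-07° × 111300 × cos 56.07° = 5e-07 × 111300 × 0.5582 ≈ 0.031063 m.
So the lower-latitude error exceeds the higher by 0.050756 − 0.031063 = 0.019693 m.

0.02 meters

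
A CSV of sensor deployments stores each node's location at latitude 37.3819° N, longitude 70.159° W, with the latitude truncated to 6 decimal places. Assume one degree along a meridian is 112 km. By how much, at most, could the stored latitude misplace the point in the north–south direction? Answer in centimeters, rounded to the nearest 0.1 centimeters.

11.2 centimeters

Truncating at 6 decimal places can drop up to a full unit in the last place, so the latitude may be off by as much as 1e-06°.
So the N–S error is at most 1e-06 × 112000 = 0.112 m.
That is 0.112 m = 11.2 cm.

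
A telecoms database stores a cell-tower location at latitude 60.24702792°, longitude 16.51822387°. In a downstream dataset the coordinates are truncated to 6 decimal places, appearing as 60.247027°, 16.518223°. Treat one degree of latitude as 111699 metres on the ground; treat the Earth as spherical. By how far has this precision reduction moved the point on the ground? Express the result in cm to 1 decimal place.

11.4 cm

The latitude changed by +0.00000092° and the longitude by +0.00000087°.
North–south shift: 0.00000092 × 111699 = 0.102763 m.
East–west at this latitude: 0.00000087° × 111699 × cos 60.247° ≈ 0.00000087 × 55431.9 = 0.0482258 m.
Hypotenuse of the two orthogonal shifts: √(0.102763² + 0.0482258²) = 0.113516 m.
That is 0.113516 m = 11.352 cm.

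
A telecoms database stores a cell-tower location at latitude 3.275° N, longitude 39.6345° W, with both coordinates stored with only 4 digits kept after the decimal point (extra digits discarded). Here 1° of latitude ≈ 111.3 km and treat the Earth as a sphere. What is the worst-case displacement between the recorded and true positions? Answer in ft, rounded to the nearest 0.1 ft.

51.6 ft

Truncating at 4 decimal places can drop up to a full unit in the last place, so each coordinate may be off by as much as 0.0001°.
North–south component: 0.0001° × 111300 = 11.13 m.
East–west component at 3.275°: 0.0001° × 111300 × cos 3.275° ≈ 0.0001 × 111118 ≈ 11.1118 m.
The two errors are perpendicular, so the maximum displacement is √(11.13² + 11.1118²) ≈ 15.7273 m.
In feet: 15.7273 m ÷ 0.3048 ≈ 51.599 ft.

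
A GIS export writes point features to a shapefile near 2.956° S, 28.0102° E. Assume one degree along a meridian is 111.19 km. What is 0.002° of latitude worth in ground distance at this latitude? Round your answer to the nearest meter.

0.002° × 111190 m/° = 222.38 m.

222 meters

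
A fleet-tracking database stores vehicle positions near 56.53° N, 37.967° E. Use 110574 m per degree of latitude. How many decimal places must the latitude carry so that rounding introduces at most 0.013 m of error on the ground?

7 decimal places

One degree of latitude covers 110574 m.
With N decimal places the half-ulp bound is 0.5·10⁻ᴺ°, or 0.5·10⁻ᴺ × 110574 m on the ground.
Setting 55287 × 10⁻ᴺ ≤ 0.013 gives 10ᴺ ≥ 4.253e+06, i.e. N ≥ 6.63.
So 7 decimal places suffice (0.00553 m); 6 would allow up to 0.0553 m.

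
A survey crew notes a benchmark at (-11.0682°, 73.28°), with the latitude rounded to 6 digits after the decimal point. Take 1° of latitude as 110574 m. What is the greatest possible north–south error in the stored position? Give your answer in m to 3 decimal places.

0.055 m

Rounding to 6 decimal places leaves the latitude within ±5e-07° of the true value.
So the N–S error is at most 5e-07 × 110574 = 0.055287 m.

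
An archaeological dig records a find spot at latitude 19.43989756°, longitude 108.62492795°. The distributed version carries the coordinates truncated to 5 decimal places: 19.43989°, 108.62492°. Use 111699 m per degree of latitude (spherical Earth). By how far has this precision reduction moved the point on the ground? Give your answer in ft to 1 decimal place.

Δlat = 19.43989756 − 19.43989 = +0.00000756°; Δlon = 108.62492795 − 108.62492 = +0.00000795°.
North–south shift: 0.00000756 × 111699 = 0.844444 m.
East–west at this latitude: 0.00000795° × 111699 × cos 19.4399° ≈ 0.00000795 × 105331 = 0.837383 m.
Distance: √(0.844444² + 0.837383²) ≈ 1.18924 m.
Converting: 1.18924 m × 3.2808 ft/m ≈ 3.9017 ft.

3.9 ft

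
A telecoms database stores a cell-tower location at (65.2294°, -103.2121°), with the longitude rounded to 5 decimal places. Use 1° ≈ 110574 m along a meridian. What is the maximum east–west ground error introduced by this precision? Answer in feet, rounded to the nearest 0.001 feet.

0.760 feet

Rounding to 5 decimal places leaves the longitude within ±5e-06° of the true value.
At latitude 65.2294° a degree of longitude spans 110574 m × cos 65.2294° = 110574 × 0.4190 ≈ 46329 m.
East–west error: 5e-06° × 46329 m/° ≈ 0.231645 m.
In feet: 0.231645 m ÷ 0.3048 ≈ 0.75999 ft.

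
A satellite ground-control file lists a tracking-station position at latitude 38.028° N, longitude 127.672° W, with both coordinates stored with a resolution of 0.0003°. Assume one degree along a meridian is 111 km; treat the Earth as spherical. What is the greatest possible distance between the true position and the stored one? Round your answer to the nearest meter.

21 meters

With a 0.0003° grid the true value lies within half a step, ±0.0003°/2 = ±0.00015°, of the stored one.
N–S: 0.00015° × 111000 m/° = 16.65 m.
Longitude error → 0.00015 × 111000 × cos 38.028° = 0.00015 × 111000 × 0.7877 ≈ 13.1154 m.
Worst case both components are at the extreme and orthogonal: √(16.65² + 13.1154²) ≈ 21.1952 m.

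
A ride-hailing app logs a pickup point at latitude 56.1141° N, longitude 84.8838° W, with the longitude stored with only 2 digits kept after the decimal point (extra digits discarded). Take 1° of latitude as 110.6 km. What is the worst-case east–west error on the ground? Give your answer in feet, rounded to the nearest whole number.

Truncating at 2 decimal places can drop up to a full unit in the last place, so the longitude may be off by as much as 0.01°.
At latitude 56.1141° a degree of longitude spans 110600 m × cos 56.1141° = 110600 × 0.5575 ≈ 61664 m.
Maximum E–W displacement: 0.01 × 61664 = 616.64 m.
Converting: 616.64 m × 3.2808 ft/m ≈ 2023.1 ft.

2023 feet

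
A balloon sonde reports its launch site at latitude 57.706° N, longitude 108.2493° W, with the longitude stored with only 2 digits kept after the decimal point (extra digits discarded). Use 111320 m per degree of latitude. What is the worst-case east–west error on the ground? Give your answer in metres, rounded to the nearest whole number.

Truncating at 2 decimal places can drop up to a full unit in the last place, so the longitude may be off by as much as 0.01°.
One degree of longitude at 57.706° is 111320 × cos 57.706° ≈ 111320 × 0.5343 = 59474.2 m.
East–west error: 0.01° × 59474.2 m/° ≈ 594.742 m.

595 metres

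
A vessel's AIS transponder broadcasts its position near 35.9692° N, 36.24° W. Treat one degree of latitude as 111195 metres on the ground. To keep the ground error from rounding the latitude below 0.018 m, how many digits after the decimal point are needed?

One degree of latitude covers 111195 m.
N decimal places → at most half a unit in the last place, 0.5 × 10⁻ᴺ° = 111195/2 × 10⁻ᴺ m.
Setting 55597.5 × 10⁻ᴺ ≤ 0.018 gives 10ᴺ ≥ 3.089e+06, i.e. N ≥ 6.49.
N = 6 would give 0.0556 m (too coarse); N = 7 gives 0.00556 m ≤ 0.018 m.

7 decimal places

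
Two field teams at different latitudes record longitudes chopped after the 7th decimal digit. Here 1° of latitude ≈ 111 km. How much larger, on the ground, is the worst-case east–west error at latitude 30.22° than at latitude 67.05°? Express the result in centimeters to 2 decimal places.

Truncating at 7 decimal places can drop up to a full unit in the last place, so the longitude may be off by as much as 1e-07°.
Error at 30.22° = 1e-07° × 111000 × cos 30.22° ≈ 0.0111 × 0.8641 = 0.0095915 m.
At 67.05°: 1e-07° × 111000 × cos 67.05° = 1e-07 × 111000 × 0.3899 ≈ 0.0043282 m.
So the lower-latitude error exceeds the higher by 0.0095915 − 0.0043282 = 0.0052633 m.
That is 0.0052633 m = 0.52633 cm.

0.53 centimeters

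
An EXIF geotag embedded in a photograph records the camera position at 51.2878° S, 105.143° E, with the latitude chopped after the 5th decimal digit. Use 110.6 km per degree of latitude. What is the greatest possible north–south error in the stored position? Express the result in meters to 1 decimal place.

1.1 meters

Truncating at 5 decimal places can drop up to a full unit in the last place, so the latitude may be off by as much as 1e-05°.
So the N–S error is at most 1e-05 × 110600 = 1.106 m.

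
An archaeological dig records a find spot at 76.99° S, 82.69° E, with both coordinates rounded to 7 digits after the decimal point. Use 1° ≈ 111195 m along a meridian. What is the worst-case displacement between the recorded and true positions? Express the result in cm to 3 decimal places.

Rounding to 7 decimal places leaves each coordinate within ±5e-08° of the true value.
North–south component: 5e-08° × 111195 = 0.00555975 m.
East–west component at 76.99°: 5e-08° × 111195 × cos 76.99° ≈ 5e-08 × 25032.3 ≈ 0.00125162 m.
Combining orthogonally: (0.00555975² + 0.00125162²)^½ ≈ 0.00569889 m.
That is 0.00569889 m = 0.56989 cm.

0.570 cm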